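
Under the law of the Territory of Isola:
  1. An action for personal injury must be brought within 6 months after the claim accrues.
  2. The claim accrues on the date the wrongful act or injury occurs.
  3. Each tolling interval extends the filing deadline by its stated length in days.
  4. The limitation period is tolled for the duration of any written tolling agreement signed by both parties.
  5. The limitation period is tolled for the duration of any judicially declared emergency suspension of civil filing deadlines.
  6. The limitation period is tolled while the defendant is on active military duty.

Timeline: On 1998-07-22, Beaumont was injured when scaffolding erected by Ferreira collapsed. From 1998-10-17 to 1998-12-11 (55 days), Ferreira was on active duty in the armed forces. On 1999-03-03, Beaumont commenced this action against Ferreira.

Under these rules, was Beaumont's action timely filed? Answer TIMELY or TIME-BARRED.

The claim accrued on 1998-07-22, when the wrongful act occurred.
The untolled deadline — 6 months after 1998-07-22 — is 1999-01-22.
Because the defendant's active military service ran from 1998-10-17 to 1998-12-11, the deadline is extended by 55 days to 1999-03-18.
Beaumont filed on 1999-03-03, before the 1999-03-18 deadline, so the action is timely.

TIMELY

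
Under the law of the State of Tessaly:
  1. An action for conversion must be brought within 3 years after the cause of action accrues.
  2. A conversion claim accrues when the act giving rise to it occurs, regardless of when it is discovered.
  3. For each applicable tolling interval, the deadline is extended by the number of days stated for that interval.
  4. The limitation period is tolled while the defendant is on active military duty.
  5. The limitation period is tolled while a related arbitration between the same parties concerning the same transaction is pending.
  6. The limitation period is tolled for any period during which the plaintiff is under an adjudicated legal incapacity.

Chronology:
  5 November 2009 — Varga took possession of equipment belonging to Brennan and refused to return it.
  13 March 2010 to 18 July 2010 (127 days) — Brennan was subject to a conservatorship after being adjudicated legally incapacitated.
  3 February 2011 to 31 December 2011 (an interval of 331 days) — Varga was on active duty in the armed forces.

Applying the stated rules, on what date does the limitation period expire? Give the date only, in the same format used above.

6 February 2014

The claim accrued on 5 November 2009, when the wrongful act occurred.
Adding the 3 years base period to 5 November 2009 gives a deadline of 5 November 2012, before any tolling.
The plaintiff's legal incapacity from 13 March 2010 to 18 July 2010 tolled the period for 127 days, extending the deadline to 12 March 2013.
The defendant's active military service from 3 February 2011 to 31 December 2011 tolled the period for 331 days, extending the deadline to 6 February 2014.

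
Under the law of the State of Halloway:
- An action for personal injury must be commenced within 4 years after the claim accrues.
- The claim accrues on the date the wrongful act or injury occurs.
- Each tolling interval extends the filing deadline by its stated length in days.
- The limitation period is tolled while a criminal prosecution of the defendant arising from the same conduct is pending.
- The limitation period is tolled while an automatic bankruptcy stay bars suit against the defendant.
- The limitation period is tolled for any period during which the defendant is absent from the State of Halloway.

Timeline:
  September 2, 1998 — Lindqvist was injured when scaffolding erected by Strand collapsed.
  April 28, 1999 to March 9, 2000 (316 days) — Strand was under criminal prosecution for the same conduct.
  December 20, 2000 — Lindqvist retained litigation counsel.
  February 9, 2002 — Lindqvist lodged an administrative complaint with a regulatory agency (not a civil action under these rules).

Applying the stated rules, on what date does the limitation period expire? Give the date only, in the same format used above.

July 15, 2003

The claim accrued on September 2, 1998, when the wrongful act occurred.
The untolled deadline — 4 years after September 2, 1998 — is September 2, 2002.
The pending criminal prosecution from April 28, 1999 to March 9, 2000 tolled the period for 316 days, extending the deadline to July 15, 2003.
None of the other events listed affects the running of the period under the stated rules.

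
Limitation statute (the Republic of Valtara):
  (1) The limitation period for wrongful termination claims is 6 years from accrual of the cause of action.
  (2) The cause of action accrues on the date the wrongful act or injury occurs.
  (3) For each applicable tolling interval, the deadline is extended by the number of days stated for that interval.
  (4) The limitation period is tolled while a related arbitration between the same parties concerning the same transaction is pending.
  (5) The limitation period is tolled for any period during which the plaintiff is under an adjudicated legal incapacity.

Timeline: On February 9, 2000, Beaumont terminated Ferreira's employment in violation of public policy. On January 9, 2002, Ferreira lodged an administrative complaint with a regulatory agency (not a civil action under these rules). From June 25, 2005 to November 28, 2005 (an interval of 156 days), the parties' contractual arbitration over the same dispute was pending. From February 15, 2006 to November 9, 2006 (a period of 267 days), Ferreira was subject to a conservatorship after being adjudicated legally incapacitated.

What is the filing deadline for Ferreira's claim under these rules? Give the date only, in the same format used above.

The cause of action accrued on February 9, 2000, the date of the act.
The untolled deadline — 6 years after February 9, 2000 — is February 9, 2006.
Because the pending related arbitration ran from June 25, 2005 to November 28, 2005, the deadline is extended by 156 days to July 15, 2006.
The period was tolled for 267 days by the plaintiff's legal incapacity (February 15, 2006 to November 9, 2006), pushing the deadline to April 8, 2007.
None of the other events listed affects the running of the period under the stated rules.

April 8, 2007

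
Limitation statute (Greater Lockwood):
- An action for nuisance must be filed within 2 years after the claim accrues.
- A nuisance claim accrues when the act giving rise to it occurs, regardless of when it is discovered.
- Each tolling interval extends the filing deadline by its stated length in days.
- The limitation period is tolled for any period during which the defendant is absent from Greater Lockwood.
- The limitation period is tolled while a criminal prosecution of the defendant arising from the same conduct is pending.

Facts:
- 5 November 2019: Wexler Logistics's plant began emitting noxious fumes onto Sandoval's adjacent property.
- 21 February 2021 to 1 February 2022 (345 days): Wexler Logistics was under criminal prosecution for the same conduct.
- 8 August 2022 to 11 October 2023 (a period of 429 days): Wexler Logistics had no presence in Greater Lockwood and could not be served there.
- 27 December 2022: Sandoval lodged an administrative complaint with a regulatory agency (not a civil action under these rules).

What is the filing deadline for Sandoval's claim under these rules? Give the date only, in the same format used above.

19 December 2023

The claim accrued on 5 November 2019, when the wrongful act occurred.
The untolled deadline — 2 years after 5 November 2019 — is 5 November 2021.
Because the pending criminal prosecution ran from 21 February 2021 to 1 February 2022, the deadline is extended by 345 days to 16 October 2022.
The period was tolled for 429 days by the defendant's absence from the jurisdiction (8 August 2022 to 11 October 2023), pushing the deadline to 19 December 2023.
The other events in the timeline have no effect on the limitation period under the stated rules.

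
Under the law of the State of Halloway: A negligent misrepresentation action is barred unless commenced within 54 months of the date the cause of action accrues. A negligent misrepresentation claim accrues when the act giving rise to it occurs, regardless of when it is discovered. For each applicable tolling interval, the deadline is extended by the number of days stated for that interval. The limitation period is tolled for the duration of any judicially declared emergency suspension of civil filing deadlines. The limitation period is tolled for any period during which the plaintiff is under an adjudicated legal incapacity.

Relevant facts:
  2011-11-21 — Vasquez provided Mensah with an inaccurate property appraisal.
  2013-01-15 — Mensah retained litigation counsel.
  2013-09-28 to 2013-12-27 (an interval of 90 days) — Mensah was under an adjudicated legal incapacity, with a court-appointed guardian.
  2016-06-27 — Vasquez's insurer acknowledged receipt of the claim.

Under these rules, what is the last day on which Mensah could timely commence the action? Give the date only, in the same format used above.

2016-08-19

The limitation period began to run on 2011-11-21.
54 months from 2011-11-21 is 2016-05-21.
The plaintiff's legal incapacity from 2013-09-28 to 2013-12-27 tolled the period for 90 days, extending the deadline to 2016-08-19.
The other events in the timeline have no effect on the limitation period under the stated rules.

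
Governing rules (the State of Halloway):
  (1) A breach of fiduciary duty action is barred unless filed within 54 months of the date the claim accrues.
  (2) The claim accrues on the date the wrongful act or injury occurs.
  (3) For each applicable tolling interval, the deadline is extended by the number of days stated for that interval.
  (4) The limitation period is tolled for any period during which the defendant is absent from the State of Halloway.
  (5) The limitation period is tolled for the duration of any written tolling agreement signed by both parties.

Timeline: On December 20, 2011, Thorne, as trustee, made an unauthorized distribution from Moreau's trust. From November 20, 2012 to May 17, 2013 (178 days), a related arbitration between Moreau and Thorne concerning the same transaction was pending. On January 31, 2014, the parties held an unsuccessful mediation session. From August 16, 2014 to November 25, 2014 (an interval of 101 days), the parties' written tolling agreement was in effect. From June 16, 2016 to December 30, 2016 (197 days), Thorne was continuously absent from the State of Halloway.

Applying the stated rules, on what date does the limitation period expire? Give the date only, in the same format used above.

The claim accrued on December 20, 2011, when the wrongful act occurred.
Adding the 54 months base period to December 20, 2011 gives a deadline of June 20, 2016, before any tolling.
Because the written tolling agreement ran from August 16, 2014 to November 25, 2014, the deadline is extended by 101 days to September 29, 2016.
The period was tolled for 197 days by the defendant's absence from the jurisdiction (June 16, 2016 to December 30, 2016), pushing the deadline to April 14, 2017.
No stated provision tolls the period for a pending arbitration, so the interval from November 20, 2012 to May 17, 2013 has no effect on the deadline.
The other events in the timeline have no effect on the limitation period under the stated rules.

April 14, 2017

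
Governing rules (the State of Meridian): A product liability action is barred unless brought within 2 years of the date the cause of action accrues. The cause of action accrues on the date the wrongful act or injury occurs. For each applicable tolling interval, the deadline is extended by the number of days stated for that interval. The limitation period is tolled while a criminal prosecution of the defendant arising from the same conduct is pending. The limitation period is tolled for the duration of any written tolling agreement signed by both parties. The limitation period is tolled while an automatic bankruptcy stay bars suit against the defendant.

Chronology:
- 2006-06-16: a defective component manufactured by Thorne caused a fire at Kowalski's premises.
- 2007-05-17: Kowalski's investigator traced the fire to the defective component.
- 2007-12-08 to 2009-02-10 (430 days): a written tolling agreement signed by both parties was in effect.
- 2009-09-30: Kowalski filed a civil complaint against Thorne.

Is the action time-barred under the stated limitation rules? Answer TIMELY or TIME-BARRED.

Accrual is governed by the date of the act, so the period began to run on 2006-06-16; the later discovery on 2007-05-17 is irrelevant under the stated rule.
2 years from 2006-06-16 is 2008-06-16.
The written tolling agreement from 2007-12-08 to 2009-02-10 tolled the period for 430 days, extending the deadline to 2009-08-20.
Filing on 2009-09-30 missed the 2009-08-20 deadline — the action is time-barred.

TIME-BARRED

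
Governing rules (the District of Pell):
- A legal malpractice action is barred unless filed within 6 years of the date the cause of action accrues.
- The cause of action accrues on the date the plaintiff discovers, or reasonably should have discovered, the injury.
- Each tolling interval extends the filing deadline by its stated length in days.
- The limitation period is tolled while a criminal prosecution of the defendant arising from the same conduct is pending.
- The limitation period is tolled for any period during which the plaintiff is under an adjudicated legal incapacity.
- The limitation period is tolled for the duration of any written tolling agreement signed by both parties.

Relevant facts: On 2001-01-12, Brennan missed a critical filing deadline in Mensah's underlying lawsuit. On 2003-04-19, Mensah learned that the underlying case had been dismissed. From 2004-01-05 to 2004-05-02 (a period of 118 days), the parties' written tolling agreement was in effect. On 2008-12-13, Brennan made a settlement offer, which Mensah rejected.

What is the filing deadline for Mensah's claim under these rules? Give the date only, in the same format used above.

2009-08-15

Accrual is tied to discovery, so the period began on 2003-04-19 rather than on 2001-01-12 when the act occurred.
The untolled deadline — 6 years after 2003-04-19 — is 2009-04-19.
The written tolling agreement from 2004-01-05 to 2004-05-02 tolled the period for 118 days, extending the deadline to 2009-08-15.
Nothing else in the chronology tolls or restarts the period.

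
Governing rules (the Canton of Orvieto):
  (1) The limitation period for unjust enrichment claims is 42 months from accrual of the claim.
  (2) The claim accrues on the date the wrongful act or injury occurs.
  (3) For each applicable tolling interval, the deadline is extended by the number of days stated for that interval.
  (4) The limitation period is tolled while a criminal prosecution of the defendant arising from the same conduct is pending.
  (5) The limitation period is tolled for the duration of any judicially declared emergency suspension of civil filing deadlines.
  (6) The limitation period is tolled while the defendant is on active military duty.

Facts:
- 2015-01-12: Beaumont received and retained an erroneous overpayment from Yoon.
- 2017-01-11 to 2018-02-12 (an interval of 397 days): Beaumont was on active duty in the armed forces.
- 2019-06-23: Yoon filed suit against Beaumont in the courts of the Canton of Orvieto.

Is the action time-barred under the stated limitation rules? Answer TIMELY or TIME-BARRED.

The limitation period began to run on 2015-01-12.
The untolled deadline — 42 months after 2015-01-12 — is 2018-07-12.
The period was tolled for 397 days by the defendant's active military service (2017-01-11 to 2018-02-12), pushing the deadline to 2019-08-13.
Filing on 2019-06-23 beat the 2019-08-13 deadline — the action is timely.

TIMELY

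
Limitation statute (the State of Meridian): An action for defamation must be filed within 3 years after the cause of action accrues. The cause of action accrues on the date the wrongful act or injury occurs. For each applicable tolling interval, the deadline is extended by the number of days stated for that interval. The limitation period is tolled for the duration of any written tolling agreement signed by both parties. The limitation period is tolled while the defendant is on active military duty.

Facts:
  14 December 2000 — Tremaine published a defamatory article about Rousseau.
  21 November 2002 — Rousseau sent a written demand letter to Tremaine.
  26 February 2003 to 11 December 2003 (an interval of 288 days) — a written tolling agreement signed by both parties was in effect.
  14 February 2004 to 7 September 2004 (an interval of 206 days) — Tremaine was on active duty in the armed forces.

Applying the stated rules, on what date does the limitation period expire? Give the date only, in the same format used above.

The claim accrued on 14 December 2000, when the wrongful act occurred.
The untolled deadline — 3 years after 14 December 2000 — is 14 December 2003.
The period was tolled for 288 days by the written tolling agreement (26 February 2003 to 11 December 2003), pushing the deadline to 27 September 2004.
Because the defendant's active military service ran from 14 February 2004 to 7 September 2004, the deadline is extended by 206 days to 21 April 2005.
Nothing else in the chronology tolls or restarts the period.

21 April 2005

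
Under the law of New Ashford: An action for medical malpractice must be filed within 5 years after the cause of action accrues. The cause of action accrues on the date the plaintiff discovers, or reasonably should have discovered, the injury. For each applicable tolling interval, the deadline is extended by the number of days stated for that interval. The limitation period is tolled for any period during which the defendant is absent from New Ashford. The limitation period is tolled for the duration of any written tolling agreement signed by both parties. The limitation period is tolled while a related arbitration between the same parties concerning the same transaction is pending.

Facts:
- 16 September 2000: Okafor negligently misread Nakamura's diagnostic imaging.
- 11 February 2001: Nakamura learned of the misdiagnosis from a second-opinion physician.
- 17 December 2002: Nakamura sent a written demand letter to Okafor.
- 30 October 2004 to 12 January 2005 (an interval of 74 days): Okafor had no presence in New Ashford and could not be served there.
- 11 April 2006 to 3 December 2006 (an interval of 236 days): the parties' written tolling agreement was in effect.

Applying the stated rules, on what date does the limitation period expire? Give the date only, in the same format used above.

Under the discovery rule, the claim accrued on 11 February 2001, when Nakamura discovered the injury — not on the 16 September 2000 date of the underlying act.
The untolled deadline — 5 years after 11 February 2001 — is 11 February 2006.
The period was tolled for 74 days by the defendant's absence from the jurisdiction (30 October 2004 to 12 January 2005), pushing the deadline to 26 April 2006.
Because the written tolling agreement ran from 11 April 2006 to 3 December 2006, the deadline is extended by 236 days to 18 December 2006.
None of the other events listed affects the running of the period under the stated rules.

18 December 2006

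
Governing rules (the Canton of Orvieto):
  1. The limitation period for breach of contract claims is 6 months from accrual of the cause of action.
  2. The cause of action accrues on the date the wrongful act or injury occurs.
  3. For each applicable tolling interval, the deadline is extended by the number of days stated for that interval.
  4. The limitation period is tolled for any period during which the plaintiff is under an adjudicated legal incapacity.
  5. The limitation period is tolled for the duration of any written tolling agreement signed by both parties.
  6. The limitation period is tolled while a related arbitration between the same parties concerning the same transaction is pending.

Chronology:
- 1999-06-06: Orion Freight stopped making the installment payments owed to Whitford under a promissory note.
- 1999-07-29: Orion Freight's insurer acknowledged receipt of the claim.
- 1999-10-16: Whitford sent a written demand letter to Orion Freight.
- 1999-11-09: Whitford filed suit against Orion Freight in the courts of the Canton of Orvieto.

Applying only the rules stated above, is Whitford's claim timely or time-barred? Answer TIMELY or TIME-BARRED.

TIMELY

The limitation period began to run on 1999-06-06.
Adding the 6 months base period to 1999-06-06 gives a deadline of 1999-12-06, before any tolling.
None of the other events listed affects the running of the period under the stated rules.
The 1999-11-09 filing precedes the 1999-12-06 deadline; the claim is timely.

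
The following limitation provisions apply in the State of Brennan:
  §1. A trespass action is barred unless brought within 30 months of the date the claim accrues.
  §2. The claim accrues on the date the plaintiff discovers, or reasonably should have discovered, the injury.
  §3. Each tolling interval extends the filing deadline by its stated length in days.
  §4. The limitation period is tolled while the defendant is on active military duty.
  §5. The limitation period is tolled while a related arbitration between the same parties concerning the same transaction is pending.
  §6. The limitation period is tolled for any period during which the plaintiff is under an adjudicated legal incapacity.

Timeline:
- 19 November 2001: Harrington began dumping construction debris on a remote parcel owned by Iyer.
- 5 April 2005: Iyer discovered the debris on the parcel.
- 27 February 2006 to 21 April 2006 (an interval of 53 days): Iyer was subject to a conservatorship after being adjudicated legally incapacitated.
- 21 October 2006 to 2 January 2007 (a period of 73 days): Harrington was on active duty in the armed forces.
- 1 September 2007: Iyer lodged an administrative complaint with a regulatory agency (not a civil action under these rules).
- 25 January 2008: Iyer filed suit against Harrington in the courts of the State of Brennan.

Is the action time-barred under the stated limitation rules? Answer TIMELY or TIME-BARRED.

Under the discovery rule, the claim accrued on 5 April 2005, when Iyer discovered the injury — not on the 19 November 2001 date of the underlying act.
30 months from 5 April 2005 is 5 October 2007.
The plaintiff's legal incapacity from 27 February 2006 to 21 April 2006 tolled the period for 53 days, extending the deadline to 27 November 2007.
The period was tolled for 73 days by the defendant's active military service (21 October 2006 to 2 January 2007), pushing the deadline to 8 February 2008.
Nothing else in the chronology tolls or restarts the period.
Filing on 25 January 2008 beat the 8 February 2008 deadline — the action is timely.

TIMELY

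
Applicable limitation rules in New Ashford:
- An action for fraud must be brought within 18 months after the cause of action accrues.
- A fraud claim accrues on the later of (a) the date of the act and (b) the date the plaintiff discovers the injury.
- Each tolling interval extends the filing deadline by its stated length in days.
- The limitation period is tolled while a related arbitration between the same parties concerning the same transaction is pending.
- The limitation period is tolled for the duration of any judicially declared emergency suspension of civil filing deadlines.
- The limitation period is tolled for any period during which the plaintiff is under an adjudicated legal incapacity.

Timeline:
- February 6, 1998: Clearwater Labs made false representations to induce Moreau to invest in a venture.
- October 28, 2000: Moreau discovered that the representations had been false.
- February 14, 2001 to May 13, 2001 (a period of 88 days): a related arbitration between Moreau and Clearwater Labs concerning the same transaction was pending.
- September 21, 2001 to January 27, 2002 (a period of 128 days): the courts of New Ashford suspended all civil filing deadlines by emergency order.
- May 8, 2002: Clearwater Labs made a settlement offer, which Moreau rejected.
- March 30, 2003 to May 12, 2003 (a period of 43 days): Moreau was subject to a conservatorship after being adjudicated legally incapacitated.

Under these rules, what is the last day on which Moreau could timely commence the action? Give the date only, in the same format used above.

Because discovery on October 28, 2000 post-dates the February 6, 1998 act, accrual under the later-of rule falls on October 28, 2000.
The untolled deadline — 18 months after October 28, 2000 — is April 28, 2002.
Because the pending related arbitration ran from February 14, 2001 to May 13, 2001, the deadline is extended by 88 days to July 25, 2002.
The emergency suspension of filing deadlines from September 21, 2001 to January 27, 2002 tolled the period for 128 days, extending the deadline to November 30, 2002.
The plaintiff's legal incapacity starting March 30, 2003 came too late — the period had run on November 30, 2002 — and so does not extend the deadline.
None of the other events listed affects the running of the period under the stated rules.

November 30, 2002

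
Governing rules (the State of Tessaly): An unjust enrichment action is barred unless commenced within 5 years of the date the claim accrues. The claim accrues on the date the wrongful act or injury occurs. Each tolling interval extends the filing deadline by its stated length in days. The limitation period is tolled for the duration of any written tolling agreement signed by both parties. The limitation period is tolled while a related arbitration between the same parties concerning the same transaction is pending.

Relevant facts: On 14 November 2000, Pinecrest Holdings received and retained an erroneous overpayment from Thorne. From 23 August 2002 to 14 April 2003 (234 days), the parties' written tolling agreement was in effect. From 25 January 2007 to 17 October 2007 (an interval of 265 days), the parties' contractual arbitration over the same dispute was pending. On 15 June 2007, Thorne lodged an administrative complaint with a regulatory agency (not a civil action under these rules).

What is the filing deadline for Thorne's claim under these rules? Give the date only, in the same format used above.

The claim accrued on 14 November 2000, the date of the act.
5 years from 14 November 2000 is 14 November 2005.
The written tolling agreement from 23 August 2002 to 14 April 2003 tolled the period for 234 days, extending the deadline to 6 July 2006.
The pending related arbitration from 25 January 2007 to 17 October 2007 began after the period had already run on 6 July 2006, so it has no tolling effect.
None of the other events listed affects the running of the period under the stated rules.

6 July 2006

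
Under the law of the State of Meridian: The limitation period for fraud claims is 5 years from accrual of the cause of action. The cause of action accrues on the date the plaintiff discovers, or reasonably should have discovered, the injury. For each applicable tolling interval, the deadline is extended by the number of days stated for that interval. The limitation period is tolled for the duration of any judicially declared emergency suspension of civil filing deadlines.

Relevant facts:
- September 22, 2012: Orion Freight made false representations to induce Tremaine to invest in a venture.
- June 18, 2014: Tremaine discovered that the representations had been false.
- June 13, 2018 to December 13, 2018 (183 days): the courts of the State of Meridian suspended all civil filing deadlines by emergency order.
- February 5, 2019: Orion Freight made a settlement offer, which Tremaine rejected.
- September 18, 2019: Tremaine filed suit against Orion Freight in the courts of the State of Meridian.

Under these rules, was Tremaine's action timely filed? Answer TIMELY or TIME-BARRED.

Accrual is tied to discovery, so the period began on June 18, 2014 rather than on September 22, 2012 when the act occurred.
Adding the 5 years base period to June 18, 2014 gives a deadline of June 18, 2019, before any tolling.
The emergency suspension of filing deadlines from June 13, 2018 to December 13, 2018 tolled the period for 183 days, extending the deadline to December 18, 2019.
The other events in the timeline have no effect on the limitation period under the stated rules.
The September 18, 2019 filing precedes the December 18, 2019 deadline; the claim is timely.

TIMELY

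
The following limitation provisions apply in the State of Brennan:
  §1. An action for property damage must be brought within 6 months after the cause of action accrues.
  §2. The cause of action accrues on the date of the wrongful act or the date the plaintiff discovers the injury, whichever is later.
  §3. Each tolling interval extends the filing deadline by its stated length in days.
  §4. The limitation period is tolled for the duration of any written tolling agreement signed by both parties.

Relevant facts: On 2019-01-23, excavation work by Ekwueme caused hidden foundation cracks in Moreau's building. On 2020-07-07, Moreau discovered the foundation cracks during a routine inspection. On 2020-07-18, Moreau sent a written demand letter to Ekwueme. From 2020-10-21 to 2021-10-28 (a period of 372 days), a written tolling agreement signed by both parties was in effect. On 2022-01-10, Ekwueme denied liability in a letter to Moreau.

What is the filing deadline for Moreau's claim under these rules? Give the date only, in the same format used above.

Because discovery on 2020-07-07 post-dates the 2019-01-23 act, accrual under the later-of rule falls on 2020-07-07.
The untolled deadline — 6 months after 2020-07-07 — is 2021-01-07.
The period was tolled for 372 days by the written tolling agreement (2020-10-21 to 2021-10-28), pushing the deadline to 2022-01-14.
Nothing else in the chronology tolls or restarts the period.

2022-01-14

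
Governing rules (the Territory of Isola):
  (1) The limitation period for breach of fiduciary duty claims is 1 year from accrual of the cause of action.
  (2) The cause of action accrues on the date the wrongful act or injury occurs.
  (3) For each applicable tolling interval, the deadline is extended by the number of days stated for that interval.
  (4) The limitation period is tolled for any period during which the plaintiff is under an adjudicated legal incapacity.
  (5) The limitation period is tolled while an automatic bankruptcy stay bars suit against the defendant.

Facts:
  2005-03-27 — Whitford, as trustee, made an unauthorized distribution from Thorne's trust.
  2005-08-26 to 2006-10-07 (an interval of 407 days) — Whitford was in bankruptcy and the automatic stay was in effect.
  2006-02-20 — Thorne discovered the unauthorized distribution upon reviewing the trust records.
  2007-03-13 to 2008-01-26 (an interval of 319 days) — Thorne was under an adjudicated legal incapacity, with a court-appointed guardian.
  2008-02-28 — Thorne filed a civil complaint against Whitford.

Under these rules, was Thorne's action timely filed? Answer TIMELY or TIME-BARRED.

Accrual is governed by the date of the act, so the period began to run on 2005-03-27; the later discovery on 2006-02-20 is irrelevant under the stated rule.
Adding the 1 year base period to 2005-03-27 gives a deadline of 2006-03-27, before any tolling.
Because the automatic bankruptcy stay ran from 2005-08-26 to 2006-10-07, the deadline is extended by 407 days to 2007-05-08.
The plaintiff's legal incapacity from 2007-03-13 to 2008-01-26 tolled the period for 319 days, extending the deadline to 2008-03-22.
Filing on 2008-02-28 beat the 2008-03-22 deadline — the action is timely.

TIMELY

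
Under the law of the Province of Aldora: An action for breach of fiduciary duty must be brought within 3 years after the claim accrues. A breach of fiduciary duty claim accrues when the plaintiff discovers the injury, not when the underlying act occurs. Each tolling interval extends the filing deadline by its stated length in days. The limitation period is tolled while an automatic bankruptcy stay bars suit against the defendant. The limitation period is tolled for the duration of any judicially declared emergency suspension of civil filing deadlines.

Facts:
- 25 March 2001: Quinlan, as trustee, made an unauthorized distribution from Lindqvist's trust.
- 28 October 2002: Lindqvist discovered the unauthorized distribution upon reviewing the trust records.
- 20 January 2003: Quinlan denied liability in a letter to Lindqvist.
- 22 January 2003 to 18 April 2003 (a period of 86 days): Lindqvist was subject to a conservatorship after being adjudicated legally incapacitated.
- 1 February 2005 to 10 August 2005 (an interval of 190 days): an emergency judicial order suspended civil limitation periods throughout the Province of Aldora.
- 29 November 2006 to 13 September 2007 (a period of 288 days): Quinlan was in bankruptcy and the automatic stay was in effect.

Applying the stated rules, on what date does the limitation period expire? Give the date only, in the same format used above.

The claim did not accrue until Lindqvist discovered the injury on 28 October 2002; the 25 March 2001 act date does not start the clock under the stated rule.
3 years from 28 October 2002 is 28 October 2005.
Because the emergency suspension of filing deadlines ran from 1 February 2005 to 10 August 2005, the deadline is extended by 190 days to 6 May 2006.
The automatic bankruptcy stay starting 29 November 2006 came too late — the period had run on 6 May 2006 — and so does not extend the deadline.
Although the plaintiff's incapacity ran from 22 January 2003 to 18 April 2003, the stated rules do not make that a tolling event, so it is disregarded.
None of the other events listed affects the running of the period under the stated rules.

6 May 2006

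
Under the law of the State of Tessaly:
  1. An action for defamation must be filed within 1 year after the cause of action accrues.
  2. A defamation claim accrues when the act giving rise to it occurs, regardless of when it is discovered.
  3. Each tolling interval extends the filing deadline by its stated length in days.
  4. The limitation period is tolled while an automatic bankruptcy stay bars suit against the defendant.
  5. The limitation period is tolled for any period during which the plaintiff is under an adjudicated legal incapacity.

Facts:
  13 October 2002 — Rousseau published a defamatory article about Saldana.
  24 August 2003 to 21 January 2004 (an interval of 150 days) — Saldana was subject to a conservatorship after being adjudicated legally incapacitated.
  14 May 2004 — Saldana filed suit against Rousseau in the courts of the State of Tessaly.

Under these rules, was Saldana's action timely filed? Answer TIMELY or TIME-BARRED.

The limitation period began to run on 13 October 2002.
The untolled deadline — 1 year after 13 October 2002 — is 13 October 2003.
The period was tolled for 150 days by the plaintiff's legal incapacity (24 August 2003 to 21 January 2004), pushing the deadline to 11 March 2004.
Saldana filed on 14 May 2004, after the 11 March 2004 deadline, so the action is time-barred.

TIME-BARRED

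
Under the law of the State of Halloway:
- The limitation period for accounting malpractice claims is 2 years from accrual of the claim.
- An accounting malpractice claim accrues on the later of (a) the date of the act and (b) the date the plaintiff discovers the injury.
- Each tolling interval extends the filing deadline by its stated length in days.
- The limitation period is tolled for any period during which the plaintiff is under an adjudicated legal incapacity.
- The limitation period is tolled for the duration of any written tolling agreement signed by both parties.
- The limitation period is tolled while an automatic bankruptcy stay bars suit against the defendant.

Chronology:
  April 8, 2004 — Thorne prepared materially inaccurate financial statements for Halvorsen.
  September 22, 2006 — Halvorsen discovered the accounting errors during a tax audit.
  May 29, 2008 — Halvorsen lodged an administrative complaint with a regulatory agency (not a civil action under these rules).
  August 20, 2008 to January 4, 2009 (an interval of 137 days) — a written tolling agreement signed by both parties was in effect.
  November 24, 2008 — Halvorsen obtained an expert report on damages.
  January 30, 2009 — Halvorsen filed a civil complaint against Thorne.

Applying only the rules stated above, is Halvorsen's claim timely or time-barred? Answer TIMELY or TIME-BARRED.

TIMELY

Taking the later of the act (April 8, 2004) and discovery (September 22, 2006), the claim accrued on September 22, 2006.
2 years from September 22, 2006 is September 22, 2008.
The written tolling agreement from August 20, 2008 to January 4, 2009 tolled the period for 137 days, extending the deadline to February 6, 2009.
Nothing else in the chronology tolls or restarts the period.
The January 30, 2009 filing precedes the February 6, 2009 deadline; the claim is timely.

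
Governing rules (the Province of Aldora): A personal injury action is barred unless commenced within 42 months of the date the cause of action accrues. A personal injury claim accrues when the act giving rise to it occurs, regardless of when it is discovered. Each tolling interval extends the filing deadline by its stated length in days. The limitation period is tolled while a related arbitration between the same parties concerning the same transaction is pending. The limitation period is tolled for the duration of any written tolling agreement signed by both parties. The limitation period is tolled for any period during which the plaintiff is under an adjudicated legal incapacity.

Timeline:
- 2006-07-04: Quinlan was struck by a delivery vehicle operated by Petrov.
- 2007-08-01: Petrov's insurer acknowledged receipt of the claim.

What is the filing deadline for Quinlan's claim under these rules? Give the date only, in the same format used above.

2010-01-04

The claim accrued on 2006-07-04, when the wrongful act occurred.
The untolled deadline — 42 months after 2006-07-04 — is 2010-01-04.
The other events in the timeline have no effect on the limitation period under the stated rules.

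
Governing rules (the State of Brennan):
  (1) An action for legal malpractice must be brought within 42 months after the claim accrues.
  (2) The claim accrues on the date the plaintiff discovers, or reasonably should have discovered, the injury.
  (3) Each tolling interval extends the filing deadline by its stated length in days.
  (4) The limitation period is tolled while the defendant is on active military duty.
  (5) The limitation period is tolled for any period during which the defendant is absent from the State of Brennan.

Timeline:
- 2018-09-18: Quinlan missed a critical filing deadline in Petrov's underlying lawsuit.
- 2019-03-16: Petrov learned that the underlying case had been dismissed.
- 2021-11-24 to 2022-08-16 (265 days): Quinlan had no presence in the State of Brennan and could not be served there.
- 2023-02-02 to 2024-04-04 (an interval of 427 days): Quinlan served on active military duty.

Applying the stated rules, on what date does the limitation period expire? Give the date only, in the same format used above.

Accrual is tied to discovery, so the period began on 2019-03-16 rather than on 2018-09-18 when the act occurred.
Adding the 42 months base period to 2019-03-16 gives a deadline of 2022-09-16, before any tolling.
Because the defendant's absence from the jurisdiction ran from 2021-11-24 to 2022-08-16, the deadline is extended by 265 days to 2023-06-08.
The period was tolled for 427 days by the defendant's active military service (2023-02-02 to 2024-04-04), pushing the deadline to 2024-08-08.

2024-08-08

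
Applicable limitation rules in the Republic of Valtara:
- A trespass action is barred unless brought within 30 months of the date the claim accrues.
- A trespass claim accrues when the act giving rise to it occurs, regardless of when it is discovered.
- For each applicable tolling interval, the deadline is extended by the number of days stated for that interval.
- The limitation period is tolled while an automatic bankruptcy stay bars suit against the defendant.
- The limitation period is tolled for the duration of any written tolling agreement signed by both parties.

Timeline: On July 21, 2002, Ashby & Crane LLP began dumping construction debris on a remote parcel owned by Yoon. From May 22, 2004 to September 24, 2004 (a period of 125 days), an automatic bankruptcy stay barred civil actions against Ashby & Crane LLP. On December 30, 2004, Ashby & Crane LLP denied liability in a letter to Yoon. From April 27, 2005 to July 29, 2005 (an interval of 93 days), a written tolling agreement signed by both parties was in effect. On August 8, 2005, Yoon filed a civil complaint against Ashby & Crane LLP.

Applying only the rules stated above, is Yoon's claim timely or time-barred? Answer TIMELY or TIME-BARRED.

TIMELY

The claim accrued on July 21, 2002, the date of the act.
Adding the 30 months base period to July 21, 2002 gives a deadline of January 21, 2005, before any tolling.
Because the automatic bankruptcy stay ran from May 22, 2004 to September 24, 2004, the deadline is extended by 125 days to May 26, 2005.
Because the written tolling agreement ran from April 27, 2005 to July 29, 2005, the deadline is extended by 93 days to August 27, 2005.
Nothing else in the chronology tolls or restarts the period.
Filing on August 8, 2005 beat the August 27, 2005 deadline — the action is timely.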